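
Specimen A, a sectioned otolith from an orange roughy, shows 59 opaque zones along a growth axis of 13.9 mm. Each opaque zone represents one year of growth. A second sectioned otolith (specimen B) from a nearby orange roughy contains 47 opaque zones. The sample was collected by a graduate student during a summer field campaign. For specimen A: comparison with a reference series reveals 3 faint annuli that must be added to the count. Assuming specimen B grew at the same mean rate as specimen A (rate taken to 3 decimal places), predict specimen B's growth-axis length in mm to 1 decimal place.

10.5 mm

Specimen A: true opaque zone count = 59 + 3 = 62.
A: Extension rate ≈ 13.9 / 62 = 0.224 mm/yr.
B's length ≈ 0.224 × 47 = 10.5 mm.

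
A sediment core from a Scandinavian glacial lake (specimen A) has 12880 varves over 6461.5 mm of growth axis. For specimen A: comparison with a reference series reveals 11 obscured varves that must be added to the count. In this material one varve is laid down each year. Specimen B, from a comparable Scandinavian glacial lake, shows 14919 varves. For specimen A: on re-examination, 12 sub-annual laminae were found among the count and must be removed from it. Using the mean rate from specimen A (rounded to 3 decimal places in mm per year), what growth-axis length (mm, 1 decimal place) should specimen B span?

7489.3 mm

Specimen A: adjusted count: 12880 − 12 + 11 = 12879 varves.
A: 6461.5 mm over 12879 years gives 6461.5 / 12879 ≈ 0.502 mm per year.
For B, 0.502 mm/year × 14919 years = 7489.3 mm.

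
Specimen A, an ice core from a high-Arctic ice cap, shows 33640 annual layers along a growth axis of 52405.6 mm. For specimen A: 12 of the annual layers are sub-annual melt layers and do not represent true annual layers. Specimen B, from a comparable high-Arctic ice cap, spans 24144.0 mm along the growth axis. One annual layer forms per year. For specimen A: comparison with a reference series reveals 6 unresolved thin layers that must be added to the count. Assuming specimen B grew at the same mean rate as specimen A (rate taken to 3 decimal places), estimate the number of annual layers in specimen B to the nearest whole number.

15497 annual layers

Specimen A: true annual layer count = 33640 − 12 + 6 = 33634.
A: 52405.6 mm over 33634 years gives 52405.6 / 33634 ≈ 1.558 mm/year.
Specimen B: 24144.0 mm / 1.558 mm per year = 15496.79 years ≈ 15497 annual layers.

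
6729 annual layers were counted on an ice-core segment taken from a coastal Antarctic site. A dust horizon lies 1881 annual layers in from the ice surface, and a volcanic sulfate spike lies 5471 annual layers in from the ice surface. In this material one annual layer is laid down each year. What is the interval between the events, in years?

3590 years

5471 − 1881 = 3590 annual layers lie between the two events.
At one annual layer per year, 3590 years elapsed between them.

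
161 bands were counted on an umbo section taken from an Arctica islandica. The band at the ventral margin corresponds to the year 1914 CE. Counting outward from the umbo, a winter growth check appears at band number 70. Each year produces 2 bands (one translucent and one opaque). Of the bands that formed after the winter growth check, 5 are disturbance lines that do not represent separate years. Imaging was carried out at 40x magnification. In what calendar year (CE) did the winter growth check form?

Between band 70 and the ventral margin there are 161 − 70 = 91 bands.
Removing the 5 false bands leaves 91 − 5 = 86 true bands beyond the winter growth check.
Dividing by 2 bands per year: 86 / 2 = 43 years.
1914 − 43 = 1871 CE.

1871 CE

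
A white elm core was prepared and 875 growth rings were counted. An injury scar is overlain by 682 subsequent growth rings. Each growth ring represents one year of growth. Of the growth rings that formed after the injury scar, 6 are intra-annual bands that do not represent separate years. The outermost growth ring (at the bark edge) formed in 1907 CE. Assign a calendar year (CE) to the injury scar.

1231 CE

There are 682 growth rings younger than the injury scar.
Removing the 6 false growth rings leaves 682 − 6 = 676 true growth rings beyond the injury scar.
Counting back 676 years from 1907 CE places the injury scar in 1907 − 676 = 1231 CE.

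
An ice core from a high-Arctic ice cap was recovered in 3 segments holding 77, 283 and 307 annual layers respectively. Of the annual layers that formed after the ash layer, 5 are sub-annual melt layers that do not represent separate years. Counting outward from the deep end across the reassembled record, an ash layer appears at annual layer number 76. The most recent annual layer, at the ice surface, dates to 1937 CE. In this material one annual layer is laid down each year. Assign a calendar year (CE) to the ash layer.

Total annual layers = 77 + 283 + 307 = 667.
667 − 76 = 591 annual layers lie beyond the ash layer toward the ice surface.
Removing the 5 false annual layers leaves 591 − 5 = 586 true annual layers beyond the ash layer.
1937 − 586 = 1351 CE.

1351 CE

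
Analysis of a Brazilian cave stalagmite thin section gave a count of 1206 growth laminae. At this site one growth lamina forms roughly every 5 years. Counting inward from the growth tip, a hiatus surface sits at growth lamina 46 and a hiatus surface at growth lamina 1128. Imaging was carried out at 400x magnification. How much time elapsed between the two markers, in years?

Separation: 1128 − 46 = 1082 growth laminae.
At 5 years per growth lamina, 1082 × 5 = 5410 years.

5410 yr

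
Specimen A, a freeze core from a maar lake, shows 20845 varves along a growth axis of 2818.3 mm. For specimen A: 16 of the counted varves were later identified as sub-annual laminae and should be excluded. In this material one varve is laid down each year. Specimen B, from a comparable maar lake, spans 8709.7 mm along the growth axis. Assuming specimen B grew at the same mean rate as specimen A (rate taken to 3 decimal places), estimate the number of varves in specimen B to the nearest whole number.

64516 varves

Specimen A: adjusted count: 20845 − 16 = 20829 varves.
A: 2818.3 mm over 20829 years gives 2818.3 / 20829 ≈ 0.135 mm/year.
For B, 8709.7 / 0.135 = 64516.30 years ≈ 64516 varves.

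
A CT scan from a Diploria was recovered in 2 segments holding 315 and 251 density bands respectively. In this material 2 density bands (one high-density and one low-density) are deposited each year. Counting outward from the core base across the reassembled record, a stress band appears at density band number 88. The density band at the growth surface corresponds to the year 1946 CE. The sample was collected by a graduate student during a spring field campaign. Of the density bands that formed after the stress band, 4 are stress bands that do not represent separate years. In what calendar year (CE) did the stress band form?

Total density bands = 315 + 251 = 566.
566 − 88 = 478 density bands lie beyond the stress band toward the growth surface.
478 − 4 false = 474 true density bands after the stress band.
With 2 density bands per year, 474 / 2 = 237 years.
1946 − 237 = 1709 CE.

1709 CE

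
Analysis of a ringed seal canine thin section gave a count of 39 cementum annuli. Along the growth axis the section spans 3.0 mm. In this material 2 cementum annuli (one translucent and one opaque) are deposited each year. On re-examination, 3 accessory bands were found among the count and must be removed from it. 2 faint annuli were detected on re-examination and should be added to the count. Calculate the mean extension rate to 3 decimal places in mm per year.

Correcting the raw count gives 39 − 3 + 2 = 38 true cementum annuli.
With 2 cementum annuli per year, 38 / 2 = 19 years.
Mean rate = 3.0 mm / 19 years ≈ 0.158 mm per year.

0.158 mm per year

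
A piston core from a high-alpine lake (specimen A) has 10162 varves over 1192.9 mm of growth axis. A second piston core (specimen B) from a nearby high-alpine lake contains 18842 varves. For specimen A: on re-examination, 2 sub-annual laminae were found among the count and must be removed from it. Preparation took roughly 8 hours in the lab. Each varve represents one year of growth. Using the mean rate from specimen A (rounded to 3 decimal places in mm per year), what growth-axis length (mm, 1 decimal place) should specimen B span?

Specimen A: correcting the raw count gives 10162 − 2 = 10160 true varves.
A: Extension rate ≈ 1192.9 / 10160 = 0.117 mm/yr.
B's length ≈ 0.117 × 18842 = 2204.5 mm.

2204.5 mm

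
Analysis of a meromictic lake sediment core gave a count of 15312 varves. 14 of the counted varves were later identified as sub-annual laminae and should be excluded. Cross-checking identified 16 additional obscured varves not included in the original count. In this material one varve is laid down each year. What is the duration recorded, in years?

15314 years

Correcting the raw count gives 15312 − 14 + 16 = 15314 true varves.
One varve per year makes the duration 15314 years.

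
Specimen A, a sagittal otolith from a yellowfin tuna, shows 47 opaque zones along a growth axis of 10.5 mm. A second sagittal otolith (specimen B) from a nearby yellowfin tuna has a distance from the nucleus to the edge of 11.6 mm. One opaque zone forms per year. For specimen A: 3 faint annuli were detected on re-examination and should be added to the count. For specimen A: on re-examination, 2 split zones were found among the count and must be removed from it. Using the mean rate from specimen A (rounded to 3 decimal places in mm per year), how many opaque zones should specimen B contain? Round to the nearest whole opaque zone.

53 opaque zones

Specimen A: true opaque zone count = 47 − 2 + 3 = 48.
A: Extension rate ≈ 10.5 / 48 = 0.219 mm/yr.
For B, 11.6 / 0.219 = 52.97 years ≈ 53 opaque zones.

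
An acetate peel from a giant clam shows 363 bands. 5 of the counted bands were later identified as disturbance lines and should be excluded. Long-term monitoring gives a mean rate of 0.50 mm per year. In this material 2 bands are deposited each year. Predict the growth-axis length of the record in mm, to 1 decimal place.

89.5 mm

Adjusted count: 363 − 5 = 358 bands.
358 bands at 2 per year is 358 / 2 = 179 years.
179 years at 0.50 mm/year gives 0.50 × 179 = 89.5 mm.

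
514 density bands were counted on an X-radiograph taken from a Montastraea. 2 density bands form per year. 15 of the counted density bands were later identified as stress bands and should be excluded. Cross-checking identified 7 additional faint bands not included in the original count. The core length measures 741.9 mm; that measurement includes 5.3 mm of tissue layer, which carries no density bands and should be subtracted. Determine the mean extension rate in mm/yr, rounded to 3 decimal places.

Adjusted count: 514 − 15 + 7 = 506 density bands.
Dividing by 2 density bands per year: 506 / 2 = 253 years.
Removing the 5.3 mm offcut leaves 741.9 − 5.3 = 736.6 mm.
736.6 mm over 253 years gives 736.6 / 253 ≈ 2.911 mm/yr.

2.911 mm/yr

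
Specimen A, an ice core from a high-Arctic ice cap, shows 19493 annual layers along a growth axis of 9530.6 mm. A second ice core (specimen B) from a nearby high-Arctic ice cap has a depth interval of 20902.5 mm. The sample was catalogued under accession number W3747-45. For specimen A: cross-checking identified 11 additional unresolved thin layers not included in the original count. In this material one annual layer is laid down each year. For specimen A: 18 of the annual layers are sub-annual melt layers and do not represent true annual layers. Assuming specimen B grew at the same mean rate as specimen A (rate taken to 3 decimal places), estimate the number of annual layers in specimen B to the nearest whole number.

42745 annual layers

Specimen A: adjusted count: 19493 − 18 + 11 = 19486 annual layers.
A: 9530.6 mm over 19486 years gives 9530.6 / 19486 ≈ 0.489 mm/year.
B spans 20902.5 / 0.489 = 42745.40 years ≈ 42745 annual layers.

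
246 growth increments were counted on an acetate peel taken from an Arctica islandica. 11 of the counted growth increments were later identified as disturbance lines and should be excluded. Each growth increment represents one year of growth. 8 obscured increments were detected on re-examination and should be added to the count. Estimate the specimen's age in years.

243 yr

True growth increment count = 246 − 11 + 8 = 243.
With a one-to-one growth increment periodicity this is 243 years.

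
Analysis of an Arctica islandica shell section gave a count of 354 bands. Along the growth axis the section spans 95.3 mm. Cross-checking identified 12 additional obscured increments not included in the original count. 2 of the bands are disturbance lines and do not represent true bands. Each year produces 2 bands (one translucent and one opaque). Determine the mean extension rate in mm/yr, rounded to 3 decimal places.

True band count = 354 − 2 + 12 = 364.
With 2 bands per year, 364 / 2 = 182 years.
Extension rate ≈ 95.3 / 182 = 0.524 mm/yr.

0.524 mm/yr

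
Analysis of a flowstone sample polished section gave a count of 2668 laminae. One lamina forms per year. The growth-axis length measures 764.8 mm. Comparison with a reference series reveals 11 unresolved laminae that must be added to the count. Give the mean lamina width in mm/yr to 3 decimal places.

After corrections the count is 2668 + 11 = 2679 laminae.
Extension rate ≈ 764.8 / 2679 = 0.285 mm/yr.

0.285 mm/yr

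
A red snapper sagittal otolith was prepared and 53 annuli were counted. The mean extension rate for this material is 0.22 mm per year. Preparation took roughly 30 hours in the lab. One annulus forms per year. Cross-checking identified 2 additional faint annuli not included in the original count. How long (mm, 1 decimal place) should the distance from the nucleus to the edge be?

12.1 mm

Adjusted count: 53 + 2 = 55 annuli.
Predicted length = 0.22 mm/year × 55 years = 12.1 mm.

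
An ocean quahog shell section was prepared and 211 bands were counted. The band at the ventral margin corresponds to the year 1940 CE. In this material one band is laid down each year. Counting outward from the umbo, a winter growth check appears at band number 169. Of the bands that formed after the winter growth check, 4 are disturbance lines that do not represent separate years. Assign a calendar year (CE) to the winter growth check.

Between band 169 and the ventral margin there are 211 − 169 = 42 bands.
42 − 4 false = 38 true bands after the winter growth check.
The band at the ventral margin is 1940 CE, so the winter growth check dates to 1940 − 38 = 1902 CE.

1902 CE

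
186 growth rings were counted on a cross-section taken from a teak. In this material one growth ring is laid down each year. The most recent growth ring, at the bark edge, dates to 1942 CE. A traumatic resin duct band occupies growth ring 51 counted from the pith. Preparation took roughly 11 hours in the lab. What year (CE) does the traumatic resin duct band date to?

186 − 51 = 135 growth rings lie beyond the traumatic resin duct band toward the bark edge.
Counting back 135 years from 1942 CE places the traumatic resin duct band in 1942 − 135 = 1807 CE.

1807 CE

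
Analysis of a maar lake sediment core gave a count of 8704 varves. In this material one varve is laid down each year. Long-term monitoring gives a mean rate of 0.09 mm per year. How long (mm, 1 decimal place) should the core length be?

8704 years of growth are recorded.
Predicted length = 0.09 mm/year × 8704 years = 783.4 mm.

783.4 mm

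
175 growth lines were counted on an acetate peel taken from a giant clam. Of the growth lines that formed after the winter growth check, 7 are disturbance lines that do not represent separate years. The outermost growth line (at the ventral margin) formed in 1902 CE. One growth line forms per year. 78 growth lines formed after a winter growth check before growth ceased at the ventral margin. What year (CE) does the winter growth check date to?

1831 CE

78 growth lines post-date the winter growth check.
78 − 7 false = 71 true growth lines after the winter growth check.
The growth line at the ventral margin is 1902 CE, so the winter growth check dates to 1902 − 71 = 1831 CE.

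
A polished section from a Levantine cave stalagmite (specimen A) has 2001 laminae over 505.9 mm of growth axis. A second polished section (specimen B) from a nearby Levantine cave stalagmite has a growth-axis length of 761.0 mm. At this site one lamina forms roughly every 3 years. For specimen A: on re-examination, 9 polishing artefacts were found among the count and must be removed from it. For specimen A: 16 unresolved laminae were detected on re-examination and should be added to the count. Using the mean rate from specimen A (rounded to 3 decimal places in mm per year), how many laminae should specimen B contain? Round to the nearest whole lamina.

Specimen A: true lamina count = 2001 − 9 + 16 = 2008.
Specimen A: at 3 years per lamina, 2008 × 3 = 6024 years.
A: Mean rate = 505.9 mm / 6024 years ≈ 0.084 mm/year.
For B, 761.0 / 0.084 = 9059.52 years; at 3 years per lamina that is 9059.52 / 3 ≈ 3020 laminae.

3020 laminae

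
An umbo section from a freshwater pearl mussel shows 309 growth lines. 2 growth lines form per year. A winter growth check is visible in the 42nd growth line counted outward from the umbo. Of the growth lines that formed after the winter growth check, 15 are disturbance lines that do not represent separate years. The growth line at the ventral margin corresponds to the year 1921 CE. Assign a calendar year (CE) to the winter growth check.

1795 CE

309 − 42 = 267 growth lines lie beyond the winter growth check toward the ventral margin.
267 − 15 false = 252 true growth lines after the winter growth check.
252 growth lines at 2 per year is 252 / 2 = 126 years.
The growth line at the ventral margin is 1921 CE, so the winter growth check dates to 1921 − 126 = 1795 CE.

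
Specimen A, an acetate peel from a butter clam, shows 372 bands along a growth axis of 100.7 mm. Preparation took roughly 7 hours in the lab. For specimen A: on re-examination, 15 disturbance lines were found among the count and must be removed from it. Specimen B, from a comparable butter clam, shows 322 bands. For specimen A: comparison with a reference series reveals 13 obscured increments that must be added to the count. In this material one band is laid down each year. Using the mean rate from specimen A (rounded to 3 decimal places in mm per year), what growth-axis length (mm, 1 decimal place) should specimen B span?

87.6 mm

Specimen A: correcting the raw count gives 372 − 15 + 13 = 370 true bands.
A: Mean rate = 100.7 mm / 370 years ≈ 0.272 mm per year.
For B, 0.272 mm/year × 322 years = 87.6 mm.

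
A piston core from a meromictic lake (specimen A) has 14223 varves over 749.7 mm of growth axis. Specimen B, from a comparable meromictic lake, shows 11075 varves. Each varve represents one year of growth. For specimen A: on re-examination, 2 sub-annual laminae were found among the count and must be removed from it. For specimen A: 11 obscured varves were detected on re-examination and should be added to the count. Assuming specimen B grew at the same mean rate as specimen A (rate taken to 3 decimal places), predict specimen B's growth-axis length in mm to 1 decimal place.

587.0 mm

Specimen A: correcting the raw count gives 14223 − 2 + 11 = 14232 true varves.
A: Mean rate = 749.7 mm / 14232 years ≈ 0.053 mm/year.
B's length ≈ 0.053 × 11075 = 587.0 mm.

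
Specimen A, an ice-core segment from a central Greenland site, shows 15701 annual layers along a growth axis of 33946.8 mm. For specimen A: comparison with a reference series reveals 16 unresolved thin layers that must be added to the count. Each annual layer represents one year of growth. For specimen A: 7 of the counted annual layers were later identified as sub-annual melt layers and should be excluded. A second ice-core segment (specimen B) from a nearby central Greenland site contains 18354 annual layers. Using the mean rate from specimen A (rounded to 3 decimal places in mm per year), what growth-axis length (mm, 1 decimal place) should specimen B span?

39663.0 mm

Specimen A: true annual layer count = 15701 − 7 + 16 = 15710.
A: 33946.8 mm over 15710 years gives 33946.8 / 15710 ≈ 2.161 mm/yr.
For B, 2.161 mm/year × 18354 years = 39663.0 mm.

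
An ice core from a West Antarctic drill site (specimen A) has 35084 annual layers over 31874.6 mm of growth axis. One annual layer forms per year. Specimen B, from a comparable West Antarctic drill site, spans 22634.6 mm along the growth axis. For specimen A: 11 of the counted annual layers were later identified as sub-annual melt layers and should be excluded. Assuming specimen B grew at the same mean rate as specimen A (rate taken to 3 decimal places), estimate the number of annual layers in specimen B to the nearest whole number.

24901 annual layers

Specimen A: adjusted count: 35084 − 11 = 35073 annual layers.
A: Extension rate ≈ 31874.6 / 35073 = 0.909 mm/yr.
Specimen B: 22634.6 mm / 0.909 mm per year = 24900.55 years ≈ 24901 annual layers.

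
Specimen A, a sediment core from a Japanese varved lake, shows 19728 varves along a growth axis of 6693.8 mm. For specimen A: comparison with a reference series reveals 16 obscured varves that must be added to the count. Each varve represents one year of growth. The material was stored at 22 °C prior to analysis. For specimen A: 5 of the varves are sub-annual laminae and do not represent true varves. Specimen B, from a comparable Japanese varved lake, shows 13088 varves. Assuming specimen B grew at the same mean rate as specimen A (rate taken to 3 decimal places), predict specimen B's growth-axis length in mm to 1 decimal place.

Specimen A: true varve count = 19728 − 5 + 16 = 19739.
A: Extension rate ≈ 6693.8 / 19739 = 0.339 mm/year.
B's length ≈ 0.339 × 13088 = 4436.8 mm.

4436.8 mm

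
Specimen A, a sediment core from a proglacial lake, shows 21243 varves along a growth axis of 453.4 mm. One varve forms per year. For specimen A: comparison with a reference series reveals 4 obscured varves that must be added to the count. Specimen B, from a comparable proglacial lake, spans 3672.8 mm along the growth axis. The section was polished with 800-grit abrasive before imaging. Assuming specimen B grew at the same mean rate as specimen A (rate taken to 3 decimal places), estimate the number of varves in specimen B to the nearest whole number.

174895 varves

Specimen A: true varve count = 21243 + 4 = 21247.
A: Mean rate = 453.4 mm / 21247 years ≈ 0.021 mm/year.
Specimen B: 3672.8 mm / 0.021 mm per year = 174895.24 years ≈ 174895 varves.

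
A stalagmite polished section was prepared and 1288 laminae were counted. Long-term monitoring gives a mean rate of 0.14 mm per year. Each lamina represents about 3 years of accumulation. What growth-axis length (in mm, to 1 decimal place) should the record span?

541.0 mm

1288 laminae at 3 years each span 1288 × 3 = 3864 years.
Length ≈ 0.14 × 3864 = 541.0 mm.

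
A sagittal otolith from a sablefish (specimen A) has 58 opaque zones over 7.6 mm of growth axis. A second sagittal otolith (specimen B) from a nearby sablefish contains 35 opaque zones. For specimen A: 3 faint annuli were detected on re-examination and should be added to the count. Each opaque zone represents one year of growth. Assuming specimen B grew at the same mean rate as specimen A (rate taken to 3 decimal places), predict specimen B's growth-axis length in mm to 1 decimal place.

Specimen A: adjusted count: 58 + 3 = 61 opaque zones.
A: Mean rate = 7.6 mm / 61 years ≈ 0.125 mm per year.
For B, 0.125 mm/year × 35 years = 4.4 mm.

4.4 mm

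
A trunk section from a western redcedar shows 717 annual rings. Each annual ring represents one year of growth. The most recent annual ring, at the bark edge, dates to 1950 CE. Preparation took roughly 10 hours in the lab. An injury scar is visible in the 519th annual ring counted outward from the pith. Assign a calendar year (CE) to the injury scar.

Between annual ring 519 and the bark edge there are 717 − 519 = 198 annual rings.
The annual ring at the bark edge is 1950 CE, so the injury scar dates to 1950 − 198 = 1752 CE.

1752 CE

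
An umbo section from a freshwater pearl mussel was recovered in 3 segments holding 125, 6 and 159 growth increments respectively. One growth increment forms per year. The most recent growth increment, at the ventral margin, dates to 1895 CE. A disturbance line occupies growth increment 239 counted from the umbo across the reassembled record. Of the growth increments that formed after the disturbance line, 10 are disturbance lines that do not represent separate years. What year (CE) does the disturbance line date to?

Total growth increments = 125 + 6 + 159 = 290.
290 − 239 = 51 growth increments lie beyond the disturbance line toward the ventral margin.
Removing the 10 false growth increments leaves 51 − 10 = 41 true growth increments beyond the disturbance line.
The growth increment at the ventral margin is 1895 CE, so the disturbance line dates to 1895 − 41 = 1854 CE.

1854 CE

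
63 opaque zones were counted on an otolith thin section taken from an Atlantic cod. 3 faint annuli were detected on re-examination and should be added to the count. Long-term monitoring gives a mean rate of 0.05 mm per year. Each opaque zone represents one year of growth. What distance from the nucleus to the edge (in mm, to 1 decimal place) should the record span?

Adjusted count: 63 + 3 = 66 opaque zones.
Length ≈ 0.05 × 66 = 3.3 mm.

3.3 mm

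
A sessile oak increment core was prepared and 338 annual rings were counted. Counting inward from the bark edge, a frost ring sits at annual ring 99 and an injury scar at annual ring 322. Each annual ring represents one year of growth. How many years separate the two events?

The two markers are separated by 322 − 99 = 223 annual rings.
At one annual ring per year, 223 years elapsed between them.

223 yr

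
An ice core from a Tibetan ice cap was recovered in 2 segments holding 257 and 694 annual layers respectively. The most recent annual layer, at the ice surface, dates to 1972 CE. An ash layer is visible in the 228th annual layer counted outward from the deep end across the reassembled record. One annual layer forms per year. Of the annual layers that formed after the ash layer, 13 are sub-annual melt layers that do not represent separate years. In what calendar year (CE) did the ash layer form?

Total annual layers = 257 + 694 = 951.
951 − 228 = 723 annual layers lie beyond the ash layer toward the ice surface.
Excluding 13 false annual layers: 723 − 13 = 710.
Counting back 710 years from 1972 CE places the ash layer in 1972 − 710 = 1262 CE.

1262 CE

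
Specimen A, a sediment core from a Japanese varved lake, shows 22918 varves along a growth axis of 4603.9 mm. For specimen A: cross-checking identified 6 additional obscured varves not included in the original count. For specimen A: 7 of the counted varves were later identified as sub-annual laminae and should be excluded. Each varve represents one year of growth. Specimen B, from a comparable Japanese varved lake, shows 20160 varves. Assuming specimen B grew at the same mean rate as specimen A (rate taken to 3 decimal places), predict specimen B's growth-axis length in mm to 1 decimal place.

4052.2 mm

Specimen A: adjusted count: 22918 − 7 + 6 = 22917 varves.
A: Mean rate = 4603.9 mm / 22917 years ≈ 0.201 mm per year.
B's length ≈ 0.201 × 20160 = 4052.2 mm.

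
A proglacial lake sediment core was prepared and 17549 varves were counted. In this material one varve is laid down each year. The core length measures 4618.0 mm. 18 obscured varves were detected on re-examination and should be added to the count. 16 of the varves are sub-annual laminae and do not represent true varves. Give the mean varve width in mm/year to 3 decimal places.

0.263 mm/year

Adjusted count: 17549 − 16 + 18 = 17551 varves.
Mean rate = 4618.0 mm / 17551 years ≈ 0.263 mm/year.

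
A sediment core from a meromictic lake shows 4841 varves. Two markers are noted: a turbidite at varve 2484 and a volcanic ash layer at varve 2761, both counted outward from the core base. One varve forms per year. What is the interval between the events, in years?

277 years

2761 − 2484 = 277 varves lie between the two events.
At one varve per year, 277 years elapsed between them.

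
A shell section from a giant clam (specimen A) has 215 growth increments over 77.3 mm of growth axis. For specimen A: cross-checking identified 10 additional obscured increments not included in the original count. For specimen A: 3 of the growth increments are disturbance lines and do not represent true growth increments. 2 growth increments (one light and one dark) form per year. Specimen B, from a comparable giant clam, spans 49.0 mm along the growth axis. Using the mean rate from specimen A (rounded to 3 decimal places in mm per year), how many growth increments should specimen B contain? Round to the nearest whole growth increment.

141 growth increments

Specimen A: after corrections the count is 215 − 3 + 10 = 222 growth increments.
Specimen A: 222 growth increments at 2 per year is 222 / 2 = 111 years.
A: Mean rate = 77.3 mm / 111 years ≈ 0.696 mm/yr.
B spans 49.0 / 0.696 = 70.40 years; at 2 growth increments per year that is 70.40 × 2 ≈ 141 growth increments.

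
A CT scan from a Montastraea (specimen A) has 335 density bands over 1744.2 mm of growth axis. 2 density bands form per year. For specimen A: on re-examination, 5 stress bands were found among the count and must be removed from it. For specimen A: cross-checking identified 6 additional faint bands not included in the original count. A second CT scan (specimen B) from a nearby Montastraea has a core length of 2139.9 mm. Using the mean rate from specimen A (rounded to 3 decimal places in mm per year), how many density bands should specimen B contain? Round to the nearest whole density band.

Specimen A: after corrections the count is 335 − 5 + 6 = 336 density bands.
Specimen A: 336 density bands at 2 per year is 336 / 2 = 168 years.
A: Extension rate ≈ 1744.2 / 168 = 10.382 mm/yr.
Specimen B: 2139.9 mm / 10.382 mm per year = 206.12 years; at 2 density bands per year that is 206.12 × 2 ≈ 412 density bands.

412 density bands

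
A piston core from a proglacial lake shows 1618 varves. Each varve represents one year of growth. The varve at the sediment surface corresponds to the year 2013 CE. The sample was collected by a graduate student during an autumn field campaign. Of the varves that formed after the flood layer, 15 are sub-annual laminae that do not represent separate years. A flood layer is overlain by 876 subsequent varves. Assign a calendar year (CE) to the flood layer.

1152 CE

There are 876 varves younger than the flood layer.
Excluding 15 false varves: 876 − 15 = 861.
Counting back 861 years from 2013 CE places the flood layer in 2013 − 861 = 1152 CE.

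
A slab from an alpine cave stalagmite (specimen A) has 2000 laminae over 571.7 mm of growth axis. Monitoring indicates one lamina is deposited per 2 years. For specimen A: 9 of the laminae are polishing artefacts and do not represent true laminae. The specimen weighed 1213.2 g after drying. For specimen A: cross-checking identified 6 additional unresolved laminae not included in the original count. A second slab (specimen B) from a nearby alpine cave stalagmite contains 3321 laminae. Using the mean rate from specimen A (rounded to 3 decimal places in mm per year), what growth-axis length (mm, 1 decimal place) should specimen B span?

949.8 mm

Specimen A: adjusted count: 2000 − 9 + 6 = 1997 laminae.
Specimen A: at 2 years per lamina, 1997 × 2 = 3994 years.
A: Extension rate ≈ 571.7 / 3994 = 0.143 mm/year.
Specimen B: at 2 years per lamina, 3321 × 2 = 6642 years. Length of B = 0.143 × 6642 = 949.8 mm.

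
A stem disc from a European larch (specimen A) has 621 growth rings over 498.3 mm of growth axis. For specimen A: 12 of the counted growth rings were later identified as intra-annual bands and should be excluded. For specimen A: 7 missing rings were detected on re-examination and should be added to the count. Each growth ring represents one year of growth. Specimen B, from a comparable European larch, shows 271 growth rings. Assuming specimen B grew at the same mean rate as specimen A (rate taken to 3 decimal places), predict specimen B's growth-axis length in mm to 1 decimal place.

Specimen A: correcting the raw count gives 621 − 12 + 7 = 616 true growth rings.
A: 498.3 mm over 616 years gives 498.3 / 616 ≈ 0.809 mm per year.
For B, 0.809 mm/year × 271 years = 219.2 mm.

219.2 mm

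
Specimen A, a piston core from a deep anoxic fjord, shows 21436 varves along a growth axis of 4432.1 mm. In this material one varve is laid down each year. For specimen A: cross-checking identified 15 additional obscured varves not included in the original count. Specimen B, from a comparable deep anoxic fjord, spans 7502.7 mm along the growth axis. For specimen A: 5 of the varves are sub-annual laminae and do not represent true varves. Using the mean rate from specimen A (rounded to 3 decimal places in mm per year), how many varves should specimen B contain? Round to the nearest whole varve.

36245 varves

Specimen A: adjusted count: 21436 − 5 + 15 = 21446 varves.
A: 4432.1 mm over 21446 years gives 4432.1 / 21446 ≈ 0.207 mm per year.
For B, 7502.7 / 0.207 = 36244.93 years ≈ 36245 varves.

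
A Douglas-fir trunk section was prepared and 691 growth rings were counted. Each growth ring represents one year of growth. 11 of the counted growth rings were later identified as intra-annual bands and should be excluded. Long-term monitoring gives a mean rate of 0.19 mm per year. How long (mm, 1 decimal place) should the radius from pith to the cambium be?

129.2 mm

After corrections the count is 691 − 11 = 680 growth rings.
Predicted length = 0.19 mm/year × 680 years = 129.2 mm.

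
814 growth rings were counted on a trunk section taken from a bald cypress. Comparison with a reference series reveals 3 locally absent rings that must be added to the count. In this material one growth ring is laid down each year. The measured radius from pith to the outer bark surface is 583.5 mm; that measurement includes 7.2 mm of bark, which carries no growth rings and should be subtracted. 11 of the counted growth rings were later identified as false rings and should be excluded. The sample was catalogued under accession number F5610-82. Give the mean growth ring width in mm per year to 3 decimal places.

True growth ring count = 814 − 11 + 3 = 806.
Removing the 7.2 mm offcut leaves 583.5 − 7.2 = 576.3 mm.
Mean rate = 576.3 mm / 806 years ≈ 0.715 mm per year.

0.715 mm per year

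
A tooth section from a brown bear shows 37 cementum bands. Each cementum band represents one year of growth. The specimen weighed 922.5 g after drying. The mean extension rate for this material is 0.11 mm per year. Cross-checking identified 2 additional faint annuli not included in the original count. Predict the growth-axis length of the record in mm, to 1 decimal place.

4.3 mm

After corrections the count is 37 + 2 = 39 cementum bands.
39 years at 0.11 mm/year gives 0.11 × 39 = 4.3 mm.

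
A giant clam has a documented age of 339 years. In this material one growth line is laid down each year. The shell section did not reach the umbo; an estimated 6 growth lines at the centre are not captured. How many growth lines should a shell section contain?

333 growth lines

Expected growth lines over 339 years: 339.
Less the 6 uncaptured growth lines: 339 − 6 = 333.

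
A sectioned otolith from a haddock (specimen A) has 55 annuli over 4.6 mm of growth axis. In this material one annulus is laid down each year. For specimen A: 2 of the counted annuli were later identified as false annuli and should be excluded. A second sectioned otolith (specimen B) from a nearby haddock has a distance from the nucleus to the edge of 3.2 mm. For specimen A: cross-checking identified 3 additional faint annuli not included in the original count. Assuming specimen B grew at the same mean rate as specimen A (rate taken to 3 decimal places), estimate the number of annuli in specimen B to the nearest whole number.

Specimen A: true annulus count = 55 − 2 + 3 = 56.
A: Extension rate ≈ 4.6 / 56 = 0.082 mm/year.
For B, 3.2 / 0.082 = 39.02 years ≈ 39 annuli.

39 annuli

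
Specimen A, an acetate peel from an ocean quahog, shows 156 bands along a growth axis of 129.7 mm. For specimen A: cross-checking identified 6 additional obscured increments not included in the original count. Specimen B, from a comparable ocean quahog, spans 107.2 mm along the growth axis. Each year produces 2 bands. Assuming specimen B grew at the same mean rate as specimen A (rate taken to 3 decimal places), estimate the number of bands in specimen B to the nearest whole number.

Specimen A: after corrections the count is 156 + 6 = 162 bands.
Specimen A: dividing by 2 bands per year: 162 / 2 = 81 years.
A: Mean rate = 129.7 mm / 81 years ≈ 1.601 mm/yr.
For B, 107.2 / 1.601 = 66.96 years; at 2 bands per year that is 66.96 × 2 ≈ 134 bands.

134 bands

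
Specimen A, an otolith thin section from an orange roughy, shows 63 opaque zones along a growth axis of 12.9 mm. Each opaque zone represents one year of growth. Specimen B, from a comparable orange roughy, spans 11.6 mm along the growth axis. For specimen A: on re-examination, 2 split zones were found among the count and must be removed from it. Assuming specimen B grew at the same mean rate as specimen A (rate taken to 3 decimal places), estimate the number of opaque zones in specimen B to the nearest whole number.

55 opaque zones

Specimen A: adjusted count: 63 − 2 = 61 opaque zones.
A: Mean rate = 12.9 mm / 61 years ≈ 0.211 mm/yr.
Specimen B: 11.6 mm / 0.211 mm per year = 54.98 years ≈ 55 opaque zones.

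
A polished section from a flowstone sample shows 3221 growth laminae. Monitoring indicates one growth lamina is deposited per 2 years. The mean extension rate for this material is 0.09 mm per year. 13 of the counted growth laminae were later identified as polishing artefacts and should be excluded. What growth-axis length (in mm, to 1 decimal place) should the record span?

577.4 mm

After corrections the count is 3221 − 13 = 3208 growth laminae.
3208 growth laminae at 2 years each span 3208 × 2 = 6416 years.
6416 years at 0.09 mm/year gives 0.09 × 6416 = 577.4 mm.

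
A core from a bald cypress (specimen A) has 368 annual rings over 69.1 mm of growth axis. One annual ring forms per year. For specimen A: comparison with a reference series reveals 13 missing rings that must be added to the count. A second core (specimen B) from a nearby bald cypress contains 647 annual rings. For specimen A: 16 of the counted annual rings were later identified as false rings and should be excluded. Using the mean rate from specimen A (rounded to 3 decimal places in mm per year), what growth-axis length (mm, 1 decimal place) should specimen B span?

122.3 mm

Specimen A: adjusted count: 368 − 16 + 13 = 365 annual rings.
A: Mean rate = 69.1 mm / 365 years ≈ 0.189 mm/year.
B's length ≈ 0.189 × 647 = 122.3 mm.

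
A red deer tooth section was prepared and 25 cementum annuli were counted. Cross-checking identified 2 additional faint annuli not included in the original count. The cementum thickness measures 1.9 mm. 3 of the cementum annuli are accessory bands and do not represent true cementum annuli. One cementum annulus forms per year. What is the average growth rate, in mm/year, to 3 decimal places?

Adjusted count: 25 − 3 + 2 = 24 cementum annuli.
Mean rate = 1.9 mm / 24 years ≈ 0.079 mm/year.

0.079 mm/year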